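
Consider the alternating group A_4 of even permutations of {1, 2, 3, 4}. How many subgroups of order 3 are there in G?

4

|G| = 12 and 3 | 12, so subgroups of order 3 are possible by Lagrange.
The subgroups of order 3 are: {e, (1 2 3), (1 3 2)}; {e, (1 2 4), (1 4 2)}; {e, (1 3 4), (1 4 3)}; {e, (2 3 4), (2 4 3)}.
So G has 4 subgroups of order 3.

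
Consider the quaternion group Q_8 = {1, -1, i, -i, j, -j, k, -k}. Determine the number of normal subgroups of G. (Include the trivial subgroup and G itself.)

G has 6 subgroups. Checking conjugation-invariance by order — order 1: 1/1 normal; order 2: 1/1 normal; order 4: 3/3 normal; order 8: 1/1 normal.
Total normal subgroups: 6.

6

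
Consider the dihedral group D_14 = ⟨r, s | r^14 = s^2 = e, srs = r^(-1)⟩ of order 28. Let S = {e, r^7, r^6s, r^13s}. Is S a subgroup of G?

Yes

|S| = 4 divides |G| = 28, consistent with Lagrange.
S contains the identity, every element's inverse is in S, and S is closed under ·: it is a subgroup.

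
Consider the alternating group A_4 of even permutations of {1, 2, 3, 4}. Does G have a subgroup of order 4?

4 | 12. A subgroup of order 4 is {e, (1 2)(3 4), (1 3)(2 4), (1 4)(2 3)}.

Yes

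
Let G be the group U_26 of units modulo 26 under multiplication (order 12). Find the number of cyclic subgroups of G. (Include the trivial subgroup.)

6

Group the elements of G by the cyclic subgroup they generate; each cyclic subgroup of order d accounts for φ(d) elements.
Cyclic subgroups by order — order 1: 1; order 2: 1; order 3: 1; order 4: 1; order 6: 1; order 12: 1.
Total: 6.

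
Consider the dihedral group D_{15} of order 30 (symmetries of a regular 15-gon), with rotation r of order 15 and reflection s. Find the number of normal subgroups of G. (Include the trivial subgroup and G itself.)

5

G has 28 subgroups. Checking conjugation-invariance by order — order 1: 1/1 normal; order 2: 0/15 normal; order 3: 1/1 normal; order 5: 1/1 normal; order 6: 0/5 normal; order 10: 0/3 normal; order 15: 1/1 normal; order 30: 1/1 normal.
Total normal subgroups: 5.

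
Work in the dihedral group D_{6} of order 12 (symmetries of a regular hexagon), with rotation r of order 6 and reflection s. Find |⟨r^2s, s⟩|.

6

|⟨r^2s⟩| = 2 and |⟨s⟩| = 2, so |H| is a multiple of lcm(2, 2) = 2 and divides |G| = 12.
Closing under the operation: H = {e, r^2, r^4, s, r^2s, r^4s}, so |H| = 6.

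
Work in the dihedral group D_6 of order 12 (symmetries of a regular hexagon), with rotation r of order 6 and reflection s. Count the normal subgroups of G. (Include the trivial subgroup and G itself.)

7

G has 16 subgroups. Checking conjugation-invariance by order — order 1: 1/1 normal; order 2: 1/7 normal; order 3: 1/1 normal; order 4: 0/3 normal; order 6: 3/3 normal; order 12: 1/1 normal.
Total normal subgroups: 7.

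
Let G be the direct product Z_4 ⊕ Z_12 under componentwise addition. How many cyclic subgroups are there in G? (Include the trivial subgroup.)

20

A cyclic subgroup of order d is generated by each of its φ(d) elements of order d, so the cyclic subgroups of order d number (#elements of order d)/φ(d).
Cyclic subgroups by order — order 1: 1; order 2: 3; order 3: 1; order 4: 6; order 6: 3; order 12: 6.
Total: 20.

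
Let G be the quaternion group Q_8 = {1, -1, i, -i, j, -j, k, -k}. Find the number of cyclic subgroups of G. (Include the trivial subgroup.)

5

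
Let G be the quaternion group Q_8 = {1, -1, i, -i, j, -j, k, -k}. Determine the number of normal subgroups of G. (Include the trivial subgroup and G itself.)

6

G has 6 subgroups. Checking conjugation-invariance by order — order 1: 1/1 normal; order 2: 1/1 normal; order 4: 3/3 normal; order 8: 1/1 normal.
Total normal subgroups: 6.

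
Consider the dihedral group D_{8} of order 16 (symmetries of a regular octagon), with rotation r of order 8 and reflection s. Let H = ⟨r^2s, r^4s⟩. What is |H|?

8

|⟨r^2s⟩| = 2 and |⟨r^4s⟩| = 2, so |H| is a multiple of lcm(2, 2) = 2 and divides |G| = 16.
Closing under the operation: H = {e, r^2, r^4, r^6, s, r^2s, r^4s, r^6s}, so |H| = 8.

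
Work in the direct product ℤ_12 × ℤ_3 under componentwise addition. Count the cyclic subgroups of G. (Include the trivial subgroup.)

15

Group the elements of G by the cyclic subgroup they generate; each cyclic subgroup of order d accounts for φ(d) elements.
Cyclic subgroups by order — order 1: 1; order 2: 1; order 3: 4; order 4: 1; order 6: 4; order 12: 4.
Total: 15.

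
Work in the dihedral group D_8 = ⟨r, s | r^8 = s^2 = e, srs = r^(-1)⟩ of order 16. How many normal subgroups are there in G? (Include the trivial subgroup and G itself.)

G has 19 subgroups. Checking conjugation-invariance by order — order 1: 1/1 normal; order 2: 1/9 normal; order 4: 1/5 normal; order 8: 3/3 normal; order 16: 1/1 normal.
Total normal subgroups: 7.

7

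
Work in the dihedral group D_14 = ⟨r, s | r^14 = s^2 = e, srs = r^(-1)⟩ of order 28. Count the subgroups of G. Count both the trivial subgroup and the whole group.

28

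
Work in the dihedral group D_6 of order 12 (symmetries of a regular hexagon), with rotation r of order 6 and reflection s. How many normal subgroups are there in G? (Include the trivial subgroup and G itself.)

G has 16 subgroups. Checking conjugation-invariance by order — order 1: 1/1 normal; order 2: 1/7 normal; order 3: 1/1 normal; order 4: 0/3 normal; order 6: 3/3 normal; order 12: 1/1 normal.
Total normal subgroups: 7.

7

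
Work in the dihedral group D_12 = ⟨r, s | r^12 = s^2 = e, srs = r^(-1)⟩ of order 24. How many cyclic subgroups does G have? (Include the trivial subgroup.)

18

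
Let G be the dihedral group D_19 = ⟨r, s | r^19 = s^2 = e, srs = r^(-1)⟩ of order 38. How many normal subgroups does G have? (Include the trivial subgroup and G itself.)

G has 22 subgroups. Checking conjugation-invariance by order — order 1: 1/1 normal; order 2: 0/19 normal; order 19: 1/1 normal; order 38: 1/1 normal.
Total normal subgroups: 3.

3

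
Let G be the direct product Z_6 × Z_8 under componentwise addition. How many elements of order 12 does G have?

8

An element (a,b) has order lcm(ord(a), ord(b)); count pairs with lcm equal to 12.
Enumerating gives 8 such elements.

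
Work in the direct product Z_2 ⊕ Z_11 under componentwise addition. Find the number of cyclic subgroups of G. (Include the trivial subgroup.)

4

Group the elements of G by the cyclic subgroup they generate; each cyclic subgroup of order d accounts for φ(d) elements.
Cyclic subgroups by order — order 1: 1; order 2: 1; order 11: 1; order 22: 1.
Total: 4.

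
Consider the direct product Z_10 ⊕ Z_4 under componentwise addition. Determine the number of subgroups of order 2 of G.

|G| = 40 and 2 | 40, so subgroups of order 2 are possible by Lagrange.
The subgroups of order 2 are: {(0,0), (0,2)}; {(0,0), (5,0)}; {(0,0), (5,2)}.
So G has 3 subgroups of order 2.

3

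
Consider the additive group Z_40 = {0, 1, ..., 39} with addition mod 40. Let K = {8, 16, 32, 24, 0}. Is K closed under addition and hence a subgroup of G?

Yes

|K| = 5 divides |G| = 40, consistent with Lagrange.
K contains the identity, every element's inverse is in K, and K is closed under +: it is a subgroup.
In fact K = ⟨16⟩.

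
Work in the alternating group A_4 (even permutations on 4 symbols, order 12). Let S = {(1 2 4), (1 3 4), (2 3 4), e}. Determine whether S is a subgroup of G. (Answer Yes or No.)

No

(1 3 4) ∈ S but its inverse (1 4 3) ∉ S, so S is not a subgroup.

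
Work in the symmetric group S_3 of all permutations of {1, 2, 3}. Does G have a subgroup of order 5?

5 does not divide |G| = 6, so by Lagrange no subgroup of order 5 exists.

No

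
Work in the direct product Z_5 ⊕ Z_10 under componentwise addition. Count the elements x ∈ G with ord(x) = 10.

24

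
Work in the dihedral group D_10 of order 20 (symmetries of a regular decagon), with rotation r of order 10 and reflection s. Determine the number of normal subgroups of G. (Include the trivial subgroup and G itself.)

G has 22 subgroups. Checking conjugation-invariance by order — order 1: 1/1 normal; order 2: 1/11 normal; order 4: 0/5 normal; order 5: 1/1 normal; order 10: 3/3 normal; order 20: 1/1 normal.
Total normal subgroups: 7.

7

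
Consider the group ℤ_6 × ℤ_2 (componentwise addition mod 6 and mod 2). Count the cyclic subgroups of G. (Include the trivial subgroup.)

8

A cyclic subgroup of order d is generated by each of its φ(d) elements of order d, so the cyclic subgroups of order d number (#elements of order d)/φ(d).
Cyclic subgroups by order — order 1: 1; order 2: 3; order 3: 1; order 6: 3.
Total: 8.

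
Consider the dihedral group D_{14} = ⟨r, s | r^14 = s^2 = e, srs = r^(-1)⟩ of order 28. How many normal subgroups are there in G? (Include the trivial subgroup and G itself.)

7

G has 28 subgroups. Checking conjugation-invariance by order — order 1: 1/1 normal; order 2: 1/15 normal; order 4: 0/7 normal; order 7: 1/1 normal; order 14: 3/3 normal; order 28: 1/1 normal.
Total normal subgroups: 7.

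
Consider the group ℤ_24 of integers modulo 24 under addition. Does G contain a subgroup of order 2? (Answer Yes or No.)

Yes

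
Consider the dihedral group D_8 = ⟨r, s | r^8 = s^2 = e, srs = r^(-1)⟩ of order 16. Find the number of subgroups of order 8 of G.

3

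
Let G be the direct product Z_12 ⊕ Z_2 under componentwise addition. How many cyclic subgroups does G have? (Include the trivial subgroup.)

Group the elements of G by the cyclic subgroup they generate; each cyclic subgroup of order d accounts for φ(d) elements.
Cyclic subgroups by order — order 1: 1; order 2: 3; order 3: 1; order 4: 2; order 6: 3; order 12: 2.
Total: 12.

12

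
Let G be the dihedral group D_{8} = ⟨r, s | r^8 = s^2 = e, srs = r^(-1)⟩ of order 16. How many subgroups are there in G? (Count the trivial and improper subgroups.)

|G| = 16, so by Lagrange every subgroup order divides 16. Divisors: 1, 2, 4, 8, 16.
Subgroups by order — order 1: 1; order 2: 9; order 4: 5; order 8: 3; order 16: 1.
Total: 1 + 9 + 5 + 3 + 1 = 19.

19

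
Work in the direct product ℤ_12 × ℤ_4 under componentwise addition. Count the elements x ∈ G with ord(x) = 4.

12

An element (a,b) has order lcm(ord(a), ord(b)); count pairs with lcm equal to 4.
Enumerating gives 12 such elements.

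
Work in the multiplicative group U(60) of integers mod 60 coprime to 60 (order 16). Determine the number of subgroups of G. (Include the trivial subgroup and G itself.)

27

|G| = 16, so by Lagrange every subgroup order divides 16. Divisors: 1, 2, 4, 8, 16.
Subgroups by order — order 1: 1; order 2: 7; order 4: 11; order 8: 7; order 16: 1.
Total: 1 + 7 + 11 + 7 + 1 = 27.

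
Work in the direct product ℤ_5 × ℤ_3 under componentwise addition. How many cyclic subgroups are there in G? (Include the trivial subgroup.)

4

Group the elements of G by the cyclic subgroup they generate; each cyclic subgroup of order d accounts for φ(d) elements.
Cyclic subgroups by order — order 1: 1; order 3: 1; order 5: 1; order 15: 1.
Total: 4.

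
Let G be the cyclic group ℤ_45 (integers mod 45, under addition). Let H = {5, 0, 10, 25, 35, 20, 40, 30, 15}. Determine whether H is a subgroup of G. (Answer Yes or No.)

Yes

|H| = 9 divides |G| = 45, consistent with Lagrange.
H contains the identity, every element's inverse is in H, and H is closed under +: it is a subgroup.
In fact H = ⟨35⟩.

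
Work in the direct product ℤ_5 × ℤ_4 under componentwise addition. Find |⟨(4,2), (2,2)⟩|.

|⟨(4,2)⟩| = 10 and |⟨(2,2)⟩| = 10, so |H| is a multiple of lcm(10, 10) = 10 and divides |G| = 20.
Closing under the operation: H = {(0,0), (0,2), (1,0), (1,2), (2,0), (2,2), (3,0), (3,2), (4,0), (4,2)}, so |H| = 10.

10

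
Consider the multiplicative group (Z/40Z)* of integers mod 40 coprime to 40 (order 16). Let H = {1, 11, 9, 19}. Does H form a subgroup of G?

|H| = 4 divides |G| = 16, consistent with Lagrange.
H contains the identity, every element's inverse is in H, and H is closed under ·: it is a subgroup.

Yes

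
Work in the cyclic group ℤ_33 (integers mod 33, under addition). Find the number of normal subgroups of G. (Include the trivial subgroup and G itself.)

G is abelian, so every subgroup is normal.
G has 4 subgroups in total, hence 4 normal subgroups.

4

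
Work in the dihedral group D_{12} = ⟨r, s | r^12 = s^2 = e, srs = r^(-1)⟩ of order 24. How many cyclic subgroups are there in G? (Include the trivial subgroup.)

18

A cyclic subgroup of order d is generated by each of its φ(d) elements of order d, so the cyclic subgroups of order d number (#elements of order d)/φ(d).
Cyclic subgroups by order — order 1: 1; order 2: 13; order 3: 1; order 4: 1; order 6: 1; order 12: 1.
Total: 18.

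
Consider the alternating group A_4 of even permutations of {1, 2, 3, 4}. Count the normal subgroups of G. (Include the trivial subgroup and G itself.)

3

G has 10 subgroups. Checking conjugation-invariance by order — order 1: 1/1 normal; order 2: 0/3 normal; order 3: 0/4 normal; order 4: 1/1 normal; order 12: 1/1 normal.
Total normal subgroups: 3.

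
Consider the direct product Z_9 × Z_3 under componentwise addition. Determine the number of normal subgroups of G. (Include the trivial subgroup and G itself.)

10

G is abelian, so every subgroup is normal.
G has 10 subgroups in total, hence 10 normal subgroups.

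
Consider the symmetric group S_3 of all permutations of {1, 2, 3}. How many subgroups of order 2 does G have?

3

|G| = 6 and 2 | 6, so subgroups of order 2 are possible by Lagrange.
The subgroups of order 2 are: {e, (1 2)}; {e, (1 3)}; {e, (2 3)}.
So G has 3 subgroups of order 2.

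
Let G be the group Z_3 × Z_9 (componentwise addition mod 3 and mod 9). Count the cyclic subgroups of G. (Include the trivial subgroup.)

Each element a generates a cyclic subgroup ⟨a⟩; distinct elements may generate the same one (a cyclic group of order d has φ(d) generators).
Cyclic subgroups by order — order 1: 1; order 3: 4; order 9: 3.
Total: 8.

8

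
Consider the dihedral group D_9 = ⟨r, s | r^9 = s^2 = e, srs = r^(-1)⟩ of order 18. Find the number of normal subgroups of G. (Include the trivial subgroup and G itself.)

G has 16 subgroups. Checking conjugation-invariance by order — order 1: 1/1 normal; order 2: 0/9 normal; order 3: 1/1 normal; order 6: 0/3 normal; order 9: 1/1 normal; order 18: 1/1 normal.
Total normal subgroups: 4.

4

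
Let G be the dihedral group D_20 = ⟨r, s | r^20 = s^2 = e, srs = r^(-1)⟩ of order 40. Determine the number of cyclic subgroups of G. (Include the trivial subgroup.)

26

A cyclic subgroup of order d is generated by each of its φ(d) elements of order d, so the cyclic subgroups of order d number (#elements of order d)/φ(d).
Cyclic subgroups by order — order 1: 1; order 2: 21; order 4: 1; order 5: 1; order 10: 1; order 20: 1.
Total: 26.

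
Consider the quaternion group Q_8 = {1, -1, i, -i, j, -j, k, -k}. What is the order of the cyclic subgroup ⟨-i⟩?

4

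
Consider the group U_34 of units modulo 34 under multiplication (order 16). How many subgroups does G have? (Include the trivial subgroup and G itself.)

5

|G| = 16, so by Lagrange every subgroup order divides 16. Divisors: 1, 2, 4, 8, 16.
Subgroups by order — order 1: 1; order 2: 1; order 4: 1; order 8: 1; order 16: 1.
Total: 1 + 1 + 1 + 1 + 1 = 5.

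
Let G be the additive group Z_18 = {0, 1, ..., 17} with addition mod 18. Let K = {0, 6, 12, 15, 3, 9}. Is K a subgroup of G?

Yes

|K| = 6 divides |G| = 18, consistent with Lagrange.
K contains the identity, every element's inverse is in K, and K is closed under +: it is a subgroup.
In fact K = ⟨3⟩.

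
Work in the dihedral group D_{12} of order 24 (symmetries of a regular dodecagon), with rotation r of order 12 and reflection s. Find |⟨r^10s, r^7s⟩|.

|⟨r^10s⟩| = 2 and |⟨r^7s⟩| = 2, so |H| is a multiple of lcm(2, 2) = 2 and divides |G| = 24.
Closing under the operation: H = {e, r^3, r^6, r^9, rs, r^4s, r^7s, r^10s}, so |H| = 8.

8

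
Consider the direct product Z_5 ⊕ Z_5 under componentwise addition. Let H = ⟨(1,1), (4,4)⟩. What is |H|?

|⟨(1,1)⟩| = 5 and |⟨(4,4)⟩| = 5, so |H| is a multiple of lcm(5, 5) = 5 and divides |G| = 25.
Closing under the operation: H = {(0,0), (1,1), (2,2), (3,3), (4,4)}, so |H| = 5.

5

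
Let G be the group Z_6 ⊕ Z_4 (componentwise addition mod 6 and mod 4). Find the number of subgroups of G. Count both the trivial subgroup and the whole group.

16

|G| = 24, so by Lagrange every subgroup order divides 24. Divisors: 1, 2, 3, 4, 6, 8, 12, 24.
Subgroups by order — order 1: 1; order 2: 3; order 3: 1; order 4: 3; order 6: 3; order 8: 1; order 12: 3; order 24: 1.
Total: 1 + 3 + 1 + 3 + 3 + 1 + 3 + 1 = 16.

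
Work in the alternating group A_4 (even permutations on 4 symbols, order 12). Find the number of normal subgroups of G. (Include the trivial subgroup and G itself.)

3

G has 10 subgroups. Checking conjugation-invariance by order — order 1: 1/1 normal; order 2: 0/3 normal; order 3: 0/4 normal; order 4: 1/1 normal; order 12: 1/1 normal.
Total normal subgroups: 3.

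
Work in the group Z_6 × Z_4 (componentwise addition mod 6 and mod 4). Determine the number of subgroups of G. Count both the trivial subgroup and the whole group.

16

|G| = 24, so by Lagrange every subgroup order divides 24. Divisors: 1, 2, 3, 4, 6, 8, 12, 24.
Subgroups by order — order 1: 1; order 2: 3; order 3: 1; order 4: 3; order 6: 3; order 8: 1; order 12: 3; order 24: 1.
Total: 1 + 3 + 1 + 3 + 3 + 1 + 3 + 1 = 16.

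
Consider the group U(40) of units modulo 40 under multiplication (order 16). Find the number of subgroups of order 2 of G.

7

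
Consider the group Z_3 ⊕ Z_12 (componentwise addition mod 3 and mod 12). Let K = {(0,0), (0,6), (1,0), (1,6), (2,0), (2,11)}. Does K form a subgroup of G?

(1,6) ∈ K but its inverse (2,6) ∉ K, so K is not a subgroup.

No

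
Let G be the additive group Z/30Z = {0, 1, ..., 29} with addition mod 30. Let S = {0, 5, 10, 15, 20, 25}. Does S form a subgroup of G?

Yes

|S| = 6 divides |G| = 30, consistent with Lagrange.
S contains the identity, every element's inverse is in S, and S is closed under +: it is a subgroup.
In fact S = ⟨5⟩.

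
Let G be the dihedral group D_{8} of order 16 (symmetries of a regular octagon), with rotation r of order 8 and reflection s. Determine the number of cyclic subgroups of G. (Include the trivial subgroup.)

12

A cyclic subgroup of order d is generated by each of its φ(d) elements of order d, so the cyclic subgroups of order d number (#elements of order d)/φ(d).
Cyclic subgroups by order — order 1: 1; order 2: 9; order 4: 1; order 8: 1.
Total: 12.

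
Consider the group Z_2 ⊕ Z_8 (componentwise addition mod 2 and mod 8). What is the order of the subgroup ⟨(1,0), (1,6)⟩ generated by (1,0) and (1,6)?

8

|⟨(1,0)⟩| = 2 and |⟨(1,6)⟩| = 4, so |H| is a multiple of lcm(2, 4) = 4 and divides |G| = 16.
Closing under the operation: H = {(0,0), (0,2), (0,4), (0,6), (1,0), (1,2), (1,4), (1,6)}, so |H| = 8.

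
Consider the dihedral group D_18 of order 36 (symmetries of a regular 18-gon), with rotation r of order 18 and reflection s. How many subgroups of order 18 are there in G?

|G| = 36 and 18 | 36, so subgroups of order 18 are possible by Lagrange.
The subgroups of order 18 are: {e, r, r^2, r^3, r^4, r^5, r^6, r^7, r^8, r^9, r^10, r^11, r^12, r^13, r^14, r^15, r^16, r^17}; {e, r^2, r^4, r^6, r^8, r^10, r^12, r^14, r^16, s, r^2s, r^4s, r^6s, r^8s, r^10s, r^12s, r^14s, r^16s}; {e, r^2, r^4, r^6, r^8, r^10, r^12, r^14, r^16, rs, r^3s, r^5s, r^7s, r^9s, r^11s, r^13s, r^15s, r^17s}.
So G has 3 subgroups of order 18.

3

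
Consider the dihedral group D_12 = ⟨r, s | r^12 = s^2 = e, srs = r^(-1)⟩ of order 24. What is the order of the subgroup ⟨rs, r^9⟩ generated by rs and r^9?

|⟨rs⟩| = 2 and |⟨r^9⟩| = 4, so |H| is a multiple of lcm(2, 4) = 4 and divides |G| = 24.
Closing under the operation: H = {e, r^3, r^6, r^9, rs, r^4s, r^7s, r^10s}, so |H| = 8.

8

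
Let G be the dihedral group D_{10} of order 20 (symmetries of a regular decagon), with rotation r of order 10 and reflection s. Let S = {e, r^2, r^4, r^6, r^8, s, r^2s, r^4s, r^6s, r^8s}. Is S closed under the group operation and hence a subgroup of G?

Yes

|S| = 10 divides |G| = 20, consistent with Lagrange.
S contains the identity, every element's inverse is in S, and S is closed under ·: it is a subgroup.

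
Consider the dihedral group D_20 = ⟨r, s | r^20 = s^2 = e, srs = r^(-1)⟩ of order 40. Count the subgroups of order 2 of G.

21

|G| = 40 and 2 | 40, so subgroups of order 2 are possible by Lagrange.
The subgroups of order 2 are: {e, r^10}; {e, r^10s}; {e, r^11s}; {e, r^12s}; … (21 in all).
So G has 21 subgroups of order 2.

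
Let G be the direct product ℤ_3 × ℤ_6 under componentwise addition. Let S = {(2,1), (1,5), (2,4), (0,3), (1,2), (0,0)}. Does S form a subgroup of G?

|S| = 6 divides |G| = 18, consistent with Lagrange.
S contains the identity, every element's inverse is in S, and S is closed under +: it is a subgroup.
In fact S = ⟨(2,1)⟩.

Yes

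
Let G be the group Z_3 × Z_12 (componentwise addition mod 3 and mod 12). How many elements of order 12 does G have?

An element (a,b) has order lcm(ord(a), ord(b)); count pairs with lcm equal to 12.
Enumerating gives 16 such elements.

16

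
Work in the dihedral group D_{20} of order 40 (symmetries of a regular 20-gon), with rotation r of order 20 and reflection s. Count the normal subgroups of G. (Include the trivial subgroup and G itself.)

9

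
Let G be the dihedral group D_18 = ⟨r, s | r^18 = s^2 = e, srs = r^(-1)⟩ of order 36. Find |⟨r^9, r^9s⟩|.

4

|⟨r^9⟩| = 2 and |⟨r^9s⟩| = 2, so |H| is a multiple of lcm(2, 2) = 2 and divides |G| = 36.
Closing under the operation: H = {e, r^9, s, r^9s}, so |H| = 4.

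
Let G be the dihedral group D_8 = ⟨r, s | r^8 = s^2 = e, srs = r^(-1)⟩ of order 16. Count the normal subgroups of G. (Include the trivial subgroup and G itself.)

7

G has 19 subgroups. Checking conjugation-invariance by order — order 1: 1/1 normal; order 2: 1/9 normal; order 4: 1/5 normal; order 8: 3/3 normal; order 16: 1/1 normal.
Total normal subgroups: 7.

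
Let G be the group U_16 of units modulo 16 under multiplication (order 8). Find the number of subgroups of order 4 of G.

3

|G| = 8 and 4 | 8, so subgroups of order 4 are possible by Lagrange.
The subgroups of order 4 are: {1, 3, 9, 11}; {1, 5, 9, 13}; {1, 7, 9, 15}.
So G has 3 subgroups of order 4.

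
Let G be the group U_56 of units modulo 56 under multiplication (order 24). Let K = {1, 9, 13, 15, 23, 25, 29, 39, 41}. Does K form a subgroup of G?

|K| = 9 does not divide |G| = 24, so by Lagrange K is not a subgroup.

No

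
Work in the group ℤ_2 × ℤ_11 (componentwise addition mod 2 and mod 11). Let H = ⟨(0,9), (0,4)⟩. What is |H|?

11

|⟨(0,9)⟩| = 11 and |⟨(0,4)⟩| = 11, so |H| is a multiple of lcm(11, 11) = 11 and divides |G| = 22.
Closing under the operation: H = {(0,0), (0,1), (0,2), (0,3), (0,4), (0,5), (0,6), (0,7), (0,8), (0,9), (0,10)}, so |H| = 11.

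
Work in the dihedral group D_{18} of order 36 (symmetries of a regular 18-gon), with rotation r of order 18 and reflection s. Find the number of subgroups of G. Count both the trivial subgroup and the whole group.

|G| = 36, so by Lagrange every subgroup order divides 36. Divisors: 1, 2, 3, 4, 6, 9, 12, 18, 36.
Subgroups by order — order 1: 1; order 2: 19; order 3: 1; order 4: 9; order 6: 7; order 9: 1; order 12: 3; order 18: 3; order 36: 1.
Total: 1 + 19 + 1 + 9 + 7 + 1 + 3 + 3 + 1 = 45.

45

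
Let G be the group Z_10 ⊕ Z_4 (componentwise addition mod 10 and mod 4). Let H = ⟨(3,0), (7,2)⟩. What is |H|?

20

|⟨(3,0)⟩| = 10 and |⟨(7,2)⟩| = 10, so |H| is a multiple of lcm(10, 10) = 10 and divides |G| = 40.
Closing under the operation: H = {(0,0), (0,2), (1,0), (1,2), (2,0), (2,2), (3,0), (3,2), (4,0), (4,2), (5,0), (5,2), (6,0), (6,2), (7,0), (7,2), (8,0), (8,2), (9,0), (9,2)}, so |H| = 20.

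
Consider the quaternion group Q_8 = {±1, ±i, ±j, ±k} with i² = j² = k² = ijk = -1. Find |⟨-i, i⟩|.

4

|⟨-i⟩| = 4 and |⟨i⟩| = 4, so |H| is a multiple of lcm(4, 4) = 4 and divides |G| = 8.
Closing under the operation: H = {1, -1, i, -i}, so |H| = 4.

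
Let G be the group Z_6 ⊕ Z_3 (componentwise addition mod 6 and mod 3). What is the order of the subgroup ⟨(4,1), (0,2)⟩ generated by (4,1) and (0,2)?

9

|⟨(4,1)⟩| = 3 and |⟨(0,2)⟩| = 3, so |H| is a multiple of lcm(3, 3) = 3 and divides |G| = 18.
Closing under the operation: H = {(0,0), (0,1), (0,2), (2,0), (2,1), (2,2), (4,0), (4,1), (4,2)}, so |H| = 9.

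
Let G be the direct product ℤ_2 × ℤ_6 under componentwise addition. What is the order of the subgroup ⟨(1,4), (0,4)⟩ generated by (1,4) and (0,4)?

6

|⟨(1,4)⟩| = 6 and |⟨(0,4)⟩| = 3, so |H| is a multiple of lcm(6, 3) = 6 and divides |G| = 12.
Closing under the operation: H = {(0,0), (0,2), (0,4), (1,0), (1,2), (1,4)}, so |H| = 6.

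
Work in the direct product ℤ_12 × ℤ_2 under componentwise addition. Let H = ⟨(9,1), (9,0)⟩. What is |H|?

8

|⟨(9,1)⟩| = 4 and |⟨(9,0)⟩| = 4, so |H| is a multiple of lcm(4, 4) = 4 and divides |G| = 24.
Closing under the operation: H = {(0,0), (0,1), (3,0), (3,1), (6,0), (6,1), (9,0), (9,1)}, so |H| = 8.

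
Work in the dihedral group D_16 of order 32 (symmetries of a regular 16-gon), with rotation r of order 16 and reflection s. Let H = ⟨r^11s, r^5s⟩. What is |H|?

|⟨r^11s⟩| = 2 and |⟨r^5s⟩| = 2, so |H| is a multiple of lcm(2, 2) = 2 and divides |G| = 32.
Closing under the operation: H = {e, r^2, r^4, r^6, r^8, r^10, r^12, r^14, rs, r^3s, r^5s, r^7s, r^9s, r^11s, r^13s, r^15s}, so |H| = 16.

16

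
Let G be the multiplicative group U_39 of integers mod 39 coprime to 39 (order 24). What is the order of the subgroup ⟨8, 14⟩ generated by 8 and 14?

|⟨8⟩| = 4 and |⟨14⟩| = 2, so |H| is a multiple of lcm(4, 2) = 4 and divides |G| = 24.
Closing under the operation: H = {1, 5, 8, 14, 25, 31, 34, 38}, so |H| = 8.

8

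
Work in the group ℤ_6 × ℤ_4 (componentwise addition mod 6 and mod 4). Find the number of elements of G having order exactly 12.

An element (a,b) has order lcm(ord(a), ord(b)); count pairs with lcm equal to 12.
Enumerating gives 8 such elements.

8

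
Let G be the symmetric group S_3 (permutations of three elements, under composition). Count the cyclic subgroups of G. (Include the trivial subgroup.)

Each element a generates a cyclic subgroup ⟨a⟩; distinct elements may generate the same one (a cyclic group of order d has φ(d) generators).
Cyclic subgroups by order — order 1: 1; order 2: 3; order 3: 1.
Total: 5.

5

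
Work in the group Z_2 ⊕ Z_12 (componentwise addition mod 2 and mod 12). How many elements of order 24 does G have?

0

An element (a,b) has order lcm(ord(a), ord(b)); count pairs with lcm equal to 24.
Enumerating gives 0 such elements.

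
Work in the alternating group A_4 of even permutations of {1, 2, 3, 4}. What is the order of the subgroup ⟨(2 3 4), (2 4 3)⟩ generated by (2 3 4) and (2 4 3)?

|⟨(2 3 4)⟩| = 3 and |⟨(2 4 3)⟩| = 3, so |H| is a multiple of lcm(3, 3) = 3 and divides |G| = 12.
Closing under the operation: H = {e, (2 3 4), (2 4 3)}, so |H| = 3.

3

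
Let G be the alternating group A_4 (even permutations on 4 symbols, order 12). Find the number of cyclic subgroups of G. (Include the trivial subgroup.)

Each element a generates a cyclic subgroup ⟨a⟩; distinct elements may generate the same one (a cyclic group of order d has φ(d) generators).
Cyclic subgroups by order — order 1: 1; order 2: 3; order 3: 4.
Total: 8.

8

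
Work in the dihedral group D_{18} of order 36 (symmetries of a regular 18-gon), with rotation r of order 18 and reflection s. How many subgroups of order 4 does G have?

|G| = 36 and 4 | 36, so subgroups of order 4 are possible by Lagrange.
The subgroups of order 4 are: {e, r^9, rs, r^10s}; {e, r^9, r^2s, r^11s}; {e, r^9, r^3s, r^12s}; {e, r^9, r^4s, r^13s}; … (9 in all).
So G has 9 subgroups of order 4.

9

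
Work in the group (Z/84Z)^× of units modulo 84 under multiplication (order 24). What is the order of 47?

Compute successive powers of 47 mod 84: 47, 25, 83, 37, 59, 1; 47^6 ≡ 1 (mod 84).
So |⟨47⟩| = 6.

6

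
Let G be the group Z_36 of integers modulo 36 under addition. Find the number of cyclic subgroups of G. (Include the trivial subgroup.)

Each element a generates a cyclic subgroup ⟨a⟩; distinct elements may generate the same one (a cyclic group of order d has φ(d) generators).
Cyclic subgroups by order — order 1: 1; order 2: 1; order 3: 1; order 4: 1; order 6: 1; order 9: 1; order 12: 1; order 18: 1; order 36: 1.
Total: 9.

9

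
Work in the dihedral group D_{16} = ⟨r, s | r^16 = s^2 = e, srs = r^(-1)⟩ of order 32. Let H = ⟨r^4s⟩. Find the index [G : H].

16

|⟨r^4s⟩| = 2 and |G| = 32.
By Lagrange, [G : H] = |G|/|H| = 32/2 = 16.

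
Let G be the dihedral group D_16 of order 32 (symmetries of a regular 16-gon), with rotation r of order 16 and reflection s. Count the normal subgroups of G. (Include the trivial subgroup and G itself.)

8

G has 36 subgroups. Checking conjugation-invariance by order — order 1: 1/1 normal; order 2: 1/17 normal; order 4: 1/9 normal; order 8: 1/5 normal; order 16: 3/3 normal; order 32: 1/1 normal.
Total normal subgroups: 8.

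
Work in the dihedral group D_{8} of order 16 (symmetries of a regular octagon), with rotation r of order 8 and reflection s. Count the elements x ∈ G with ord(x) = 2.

9

Enumerating element orders in G gives 9 elements of order 2.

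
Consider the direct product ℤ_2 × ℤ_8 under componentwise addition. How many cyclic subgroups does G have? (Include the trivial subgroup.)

8

Each element a generates a cyclic subgroup ⟨a⟩; distinct elements may generate the same one (a cyclic group of order d has φ(d) generators).
Cyclic subgroups by order — order 1: 1; order 2: 3; order 4: 2; order 8: 2.
Total: 8.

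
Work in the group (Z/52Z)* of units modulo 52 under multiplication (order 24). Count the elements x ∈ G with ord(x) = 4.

The elements of order 4 are: 5, 21, 31, 47.
That's 4.

4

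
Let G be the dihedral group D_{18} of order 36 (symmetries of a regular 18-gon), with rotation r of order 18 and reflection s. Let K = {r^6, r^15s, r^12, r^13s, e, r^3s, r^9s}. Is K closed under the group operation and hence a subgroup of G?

|K| = 7 does not divide |G| = 36, so by Lagrange K is not a subgroup.

No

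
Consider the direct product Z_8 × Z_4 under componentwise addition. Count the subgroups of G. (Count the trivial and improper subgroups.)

22

|G| = 32, so by Lagrange every subgroup order divides 32. Divisors: 1, 2, 4, 8, 16, 32.
Subgroups by order — order 1: 1; order 2: 3; order 4: 7; order 8: 7; order 16: 3; order 32: 1.
Total: 1 + 3 + 7 + 7 + 3 + 1 = 22.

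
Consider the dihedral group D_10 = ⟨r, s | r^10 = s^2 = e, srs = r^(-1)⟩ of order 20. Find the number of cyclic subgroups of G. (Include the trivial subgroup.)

Each element a generates a cyclic subgroup ⟨a⟩; distinct elements may generate the same one (a cyclic group of order d has φ(d) generators).
Cyclic subgroups by order — order 1: 1; order 2: 11; order 5: 1; order 10: 1.
Total: 14.

14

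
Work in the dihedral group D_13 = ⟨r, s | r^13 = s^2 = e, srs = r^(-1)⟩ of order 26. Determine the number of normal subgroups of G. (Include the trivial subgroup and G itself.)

G has 16 subgroups. Checking conjugation-invariance by order — order 1: 1/1 normal; order 2: 0/13 normal; order 13: 1/1 normal; order 26: 1/1 normal.
Total normal subgroups: 3.

3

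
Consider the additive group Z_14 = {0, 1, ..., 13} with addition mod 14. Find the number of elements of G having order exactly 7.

6

In a cyclic group of order 14, the number of elements of order d (for d | 14) is φ(d).
φ(7) = 6.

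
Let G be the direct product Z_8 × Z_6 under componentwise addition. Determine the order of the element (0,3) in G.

2

The order of (0,3) in Z_8 × Z_6 is lcm(ord(0) in Z_8, ord(3) in Z_6).
ord(0) = 1 and ord(3) = 2, so |⟨(0,3)⟩| = lcm(1, 2) = 2.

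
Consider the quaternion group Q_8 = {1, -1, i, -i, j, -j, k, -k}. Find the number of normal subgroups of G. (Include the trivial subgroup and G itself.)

6

G has 6 subgroups. Checking conjugation-invariance by order — order 1: 1/1 normal; order 2: 1/1 normal; order 4: 3/3 normal; order 8: 1/1 normal.
Total normal subgroups: 6.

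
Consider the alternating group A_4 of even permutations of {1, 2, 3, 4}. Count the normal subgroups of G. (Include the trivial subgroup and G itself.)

3

G has 10 subgroups. Checking conjugation-invariance by order — order 1: 1/1 normal; order 2: 0/3 normal; order 3: 0/4 normal; order 4: 1/1 normal; order 12: 1/1 normal.
Total normal subgroups: 3.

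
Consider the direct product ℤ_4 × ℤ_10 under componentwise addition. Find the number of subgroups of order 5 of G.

1

|G| = 40 and 5 | 40, so subgroups of order 5 are possible by Lagrange.
The subgroups of order 5 are: {(0,0), (0,2), (0,4), (0,6), (0,8)}.
So G has 1 subgroup of order 5.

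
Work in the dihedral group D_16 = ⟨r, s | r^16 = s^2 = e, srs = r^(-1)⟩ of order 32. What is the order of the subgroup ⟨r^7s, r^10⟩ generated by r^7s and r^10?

|⟨r^7s⟩| = 2 and |⟨r^10⟩| = 8, so |H| is a multiple of lcm(2, 8) = 8 and divides |G| = 32.
Closing under the operation: H = {e, r^2, r^4, r^6, r^8, r^10, r^12, r^14, rs, r^3s, r^5s, r^7s, r^9s, r^11s, r^13s, r^15s}, so |H| = 16.

16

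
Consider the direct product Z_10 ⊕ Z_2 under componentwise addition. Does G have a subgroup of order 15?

No

15 does not divide |G| = 20, so by Lagrange no subgroup of order 15 exists.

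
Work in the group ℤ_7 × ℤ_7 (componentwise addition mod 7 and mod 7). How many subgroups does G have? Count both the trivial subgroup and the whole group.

10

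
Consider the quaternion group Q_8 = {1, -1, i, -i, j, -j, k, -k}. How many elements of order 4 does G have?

6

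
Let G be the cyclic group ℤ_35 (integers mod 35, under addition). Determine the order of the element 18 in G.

In ℤ_35, the order of an element a is n/gcd(a, n).
gcd(18, 35) = 1, so |⟨18⟩| = 35/1 = 35.

35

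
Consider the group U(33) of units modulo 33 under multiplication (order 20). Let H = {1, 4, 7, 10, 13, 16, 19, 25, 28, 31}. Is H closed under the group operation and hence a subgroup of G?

Yes

|H| = 10 divides |G| = 20, consistent with Lagrange.
H contains the identity, every element's inverse is in H, and H is closed under ·: it is a subgroup.
In fact H = ⟨7⟩.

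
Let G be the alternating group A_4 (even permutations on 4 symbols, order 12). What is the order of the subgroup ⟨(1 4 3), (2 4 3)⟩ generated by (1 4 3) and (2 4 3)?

12

|⟨(1 4 3)⟩| = 3 and |⟨(2 4 3)⟩| = 3, so |H| is a multiple of lcm(3, 3) = 3 and divides |G| = 12.
Closing {(1 4 3), (2 4 3)} under the group operation gives all of G, so |H| = 12.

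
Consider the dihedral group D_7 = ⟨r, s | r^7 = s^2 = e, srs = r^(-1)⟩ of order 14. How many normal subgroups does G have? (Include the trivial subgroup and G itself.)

3

G has 10 subgroups. Checking conjugation-invariance by order — order 1: 1/1 normal; order 2: 0/7 normal; order 7: 1/1 normal; order 14: 1/1 normal.
Total normal subgroups: 3.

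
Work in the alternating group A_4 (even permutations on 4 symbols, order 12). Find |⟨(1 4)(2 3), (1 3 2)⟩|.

12

|⟨(1 4)(2 3)⟩| = 2 and |⟨(1 3 2)⟩| = 3, so |H| is a multiple of lcm(2, 3) = 6 and divides |G| = 12.
Closing {(1 4)(2 3), (1 3 2)} under the group operation gives all of G, so |H| = 12.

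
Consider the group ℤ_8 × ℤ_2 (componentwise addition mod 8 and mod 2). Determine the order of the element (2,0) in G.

The order of (2,0) in Z_8 × Z_2 is lcm(ord(2) in Z_8, ord(0) in Z_2).
ord(2) = 4 and ord(0) = 1, so |⟨(2,0)⟩| = lcm(4, 1) = 4.

4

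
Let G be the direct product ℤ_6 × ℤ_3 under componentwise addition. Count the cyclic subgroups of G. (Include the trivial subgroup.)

10

Each element a generates a cyclic subgroup ⟨a⟩; distinct elements may generate the same one (a cyclic group of order d has φ(d) generators).
Cyclic subgroups by order — order 1: 1; order 2: 1; order 3: 4; order 6: 4.
Total: 10.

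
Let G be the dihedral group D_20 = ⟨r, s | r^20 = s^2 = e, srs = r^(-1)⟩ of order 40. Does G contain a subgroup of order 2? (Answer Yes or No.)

Yes

2 | 40. A subgroup of order 2 is {e, r^10}.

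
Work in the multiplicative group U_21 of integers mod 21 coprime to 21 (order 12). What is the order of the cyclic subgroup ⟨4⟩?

3

Compute successive powers of 4 mod 21: 4, 16, 1; 4^3 ≡ 1 (mod 21).
So |⟨4⟩| = 3.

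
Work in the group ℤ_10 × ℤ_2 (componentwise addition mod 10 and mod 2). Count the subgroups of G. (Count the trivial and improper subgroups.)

10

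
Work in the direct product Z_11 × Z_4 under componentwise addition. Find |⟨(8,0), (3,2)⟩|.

|⟨(8,0)⟩| = 11 and |⟨(3,2)⟩| = 22, so |H| is a multiple of lcm(11, 22) = 22 and divides |G| = 44.
Closing under the operation: H = {(0,0), (0,2), (1,0), (1,2), (2,0), (2,2), (3,0), (3,2), (4,0), (4,2), (5,0), (5,2), (6,0), (6,2), (7,0), (7,2), (8,0), (8,2), (9,0), (9,2), (10,0), (10,2)}, so |H| = 22.

22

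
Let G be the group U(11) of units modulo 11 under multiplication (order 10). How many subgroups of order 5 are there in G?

|G| = 10 and 5 | 10, so subgroups of order 5 are possible by Lagrange.
The subgroups of order 5 are: {1, 3, 4, 5, 9}.
So G has 1 subgroup of order 5.

1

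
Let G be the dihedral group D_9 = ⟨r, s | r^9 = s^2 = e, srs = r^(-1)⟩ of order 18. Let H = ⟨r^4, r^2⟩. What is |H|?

9

|⟨r^4⟩| = 9 and |⟨r^2⟩| = 9, so |H| is a multiple of lcm(9, 9) = 9 and divides |G| = 18.
Closing under the operation: H = {e, r, r^2, r^3, r^4, r^5, r^6, r^7, r^8}, so |H| = 9.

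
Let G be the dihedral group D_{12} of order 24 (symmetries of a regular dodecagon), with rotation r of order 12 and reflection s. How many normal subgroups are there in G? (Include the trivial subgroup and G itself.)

9

G has 34 subgroups. Checking conjugation-invariance by order — order 1: 1/1 normal; order 2: 1/13 normal; order 3: 1/1 normal; order 4: 1/7 normal; order 6: 1/5 normal; order 8: 0/3 normal; order 12: 3/3 normal; order 24: 1/1 normal.
Total normal subgroups: 9.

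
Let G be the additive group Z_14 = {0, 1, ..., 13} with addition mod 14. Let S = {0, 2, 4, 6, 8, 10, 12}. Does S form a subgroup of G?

Yes

|S| = 7 divides |G| = 14, consistent with Lagrange.
S contains the identity, every element's inverse is in S, and S is closed under +: it is a subgroup.
In fact S = ⟨2⟩.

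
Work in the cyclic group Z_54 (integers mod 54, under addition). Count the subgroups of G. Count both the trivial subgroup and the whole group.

Subgroups of the cyclic group Z_54 correspond bijectively to divisors of 54.
Divisors of 54: 1, 2, 3, 6, 9, 18, 27, 54.
So Z_54 has 8 subgroups.

8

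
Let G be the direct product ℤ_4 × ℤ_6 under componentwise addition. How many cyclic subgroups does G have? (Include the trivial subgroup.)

12

Group the elements of G by the cyclic subgroup they generate; each cyclic subgroup of order d accounts for φ(d) elements.
Cyclic subgroups by order — order 1: 1; order 2: 3; order 3: 1; order 4: 2; order 6: 3; order 12: 2.
Total: 12.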